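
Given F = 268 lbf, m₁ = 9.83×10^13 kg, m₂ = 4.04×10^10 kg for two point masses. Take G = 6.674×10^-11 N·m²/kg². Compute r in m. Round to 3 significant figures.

4.72×10^5 m

From Newton's law of gravitation: r = √(G·m₁m₂/F).
F = 268 lbf = 1192 N; m₁ = 9.83×10^13 kg; m₂ = 4.04×10^10 kg; G = 6.674×10^-11 N·m²/kg².
r = 4.715×10^5 m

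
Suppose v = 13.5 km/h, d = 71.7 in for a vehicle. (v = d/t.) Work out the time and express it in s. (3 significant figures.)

Rearranging: t = d/v.
v = 13.5 km/h = 3.750 m/s; d = 71.7 in = 1.821 m.
t = 0.4856 s

0.486 s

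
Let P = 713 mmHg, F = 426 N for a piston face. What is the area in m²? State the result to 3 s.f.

0.00448 m²

Rearranging P = F/A for A: A = F/P.
P = 713 mmHg = 95059 Pa; F = 426 N.
A = 0.004481 m²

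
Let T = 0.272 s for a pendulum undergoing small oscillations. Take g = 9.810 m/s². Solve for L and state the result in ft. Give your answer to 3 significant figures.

0.0603 ft

Rearranging: L = g·(T/2π)².
T = 0.272 s; g = 9.810 m/s².
L = 0.01838 m
0.01838 m × (1 ft / 0.3048 m) = 0.06032 ft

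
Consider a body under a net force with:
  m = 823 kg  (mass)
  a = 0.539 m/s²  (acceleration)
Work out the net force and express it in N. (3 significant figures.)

444 N

F is given directly by: F = m·a.
m = 823 kg; a = 0.539 m/s².
F = 443.6 N  (the unit combination reduces to kg·m/s² = N)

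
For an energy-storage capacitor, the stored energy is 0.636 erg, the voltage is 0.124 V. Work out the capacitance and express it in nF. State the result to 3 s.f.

Rearranging: C = 2E/V².
E = 0.636 erg = 6.360×10^-8 J; V = 0.124 V.
C = 8.273×10^-6 F
8.273×10^-6 F × (1 nF / 1.000×10^-9 F) = 8273 nF

8270 nF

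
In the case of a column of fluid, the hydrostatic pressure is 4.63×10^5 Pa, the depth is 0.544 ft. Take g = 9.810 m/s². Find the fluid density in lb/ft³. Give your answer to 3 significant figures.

17800 lb/ft³

Rearranging: ρ = P/(g·h).
P = 4.63×10^5 Pa; h = 0.544 ft = 0.1658 m; g = 9.810 m/s².
ρ = 2.846×10^5 kg/m³
2.846×10^5 kg/m³ × (1 lb/ft³ / 16.02 kg/m³) = 17770 lb/ft³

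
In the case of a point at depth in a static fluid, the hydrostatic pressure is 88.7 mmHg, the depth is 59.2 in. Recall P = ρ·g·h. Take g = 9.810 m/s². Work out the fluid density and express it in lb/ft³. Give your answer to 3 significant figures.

50.0 lb/ft³

Rearranging: ρ = P/(g·h).
P = 88.7 mmHg = 11826 Pa; h = 59.2 in = 1.504 m; g = 9.810 m/s².
ρ = 801.7 kg/m³
801.7 kg/m³ × (1 lb/ft³ / 16.02 kg/m³) = 50.05 lb/ft³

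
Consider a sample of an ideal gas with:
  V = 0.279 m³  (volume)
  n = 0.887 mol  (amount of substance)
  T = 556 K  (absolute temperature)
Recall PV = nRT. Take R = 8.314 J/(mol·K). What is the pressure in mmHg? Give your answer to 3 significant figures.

Directly: P = nRT/V.
V = 0.279 m³; n = 0.887 mol; T = 556 K; R = 8.314 J/(mol·K).
P = 14696 Pa  (the unit combination reduces to kg/(m·s²) = Pa)
14696 Pa × (1 mmHg / 133.3 Pa) = 110.2 mmHg

110 mmHg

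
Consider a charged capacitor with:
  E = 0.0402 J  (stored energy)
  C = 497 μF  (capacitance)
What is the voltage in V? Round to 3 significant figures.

12.7 V

Rearranging: V = √(2E/C).
E = 0.0402 J; C = 497 μF = 4.970×10^-4 F.
V = 12.72 V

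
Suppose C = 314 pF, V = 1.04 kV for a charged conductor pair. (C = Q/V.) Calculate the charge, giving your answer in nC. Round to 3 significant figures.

327 nC

Rearranging C = Q/V for Q: Q = CV.
C = 314 pF = 3.140×10^-10 F; V = 1.04 kV = 1040 V.
Q = 3.266×10^-7 C  (the unit combination reduces to A·s = C)
3.266×10^-7 C × (1 nC / 1.000×10^-9 C) = 326.6 nC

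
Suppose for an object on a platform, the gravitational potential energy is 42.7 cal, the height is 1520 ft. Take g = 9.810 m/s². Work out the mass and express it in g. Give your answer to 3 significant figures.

39.3 g

Solving PE = m·g·h for m: m = PE/(g·h).
PE = 42.7 cal = 178.7 J; h = 1520 ft = 463.3 m; g = 9.810 m/s².
m = 0.03931 kg
0.03931 kg × (1 g / 0.001000 kg) = 39.31 g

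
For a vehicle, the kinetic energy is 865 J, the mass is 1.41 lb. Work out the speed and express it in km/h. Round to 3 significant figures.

Rearranging: v = √(2·KE/m).
KE = 865 J; m = 1.41 lb = 0.6396 kg.
v = 52.01 m/s
52.01 m/s × (1 km/h / 0.2778 m/s) = 187.2 km/h

187 km/h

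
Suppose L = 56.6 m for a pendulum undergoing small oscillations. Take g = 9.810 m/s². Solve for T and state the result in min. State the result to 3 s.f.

T is given directly by: T = 2π√(L/g).
L = 56.6 m; g = 9.810 m/s².
T = 15.09 s
15.09 s × (1 min / 60.00 s) = 0.2515 min

0.252 min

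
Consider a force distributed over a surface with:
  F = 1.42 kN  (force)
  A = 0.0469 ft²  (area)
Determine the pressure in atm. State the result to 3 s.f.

P is given directly by: P = F/A.
F = 1.42 kN = 1420 N; A = 0.0469 ft² = 0.004357 m².
P = 3.259×10^5 Pa
3.259×10^5 Pa × (1 atm / 1.013×10^5 Pa) = 3.216 atm

3.22 atm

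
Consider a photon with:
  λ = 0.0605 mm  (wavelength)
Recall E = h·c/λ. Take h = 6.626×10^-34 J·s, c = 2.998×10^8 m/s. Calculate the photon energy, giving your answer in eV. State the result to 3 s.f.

0.0205 eV

E is given directly by: E = hc/λ.
λ = 0.0605 mm = 6.050×10^-5 m; h = 6.626×10^-34 J·s; c = 2.998×10^8 m/s.
E = 3.283×10^-21 J
3.283×10^-21 J × (1 eV / 1.602×10^-19 J) = 0.02049 eV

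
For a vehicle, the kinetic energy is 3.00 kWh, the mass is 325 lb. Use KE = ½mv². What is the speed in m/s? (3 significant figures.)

383 m/s

Rearranging KE = ½mv² for v: v = √(2·KE/m).
KE = 3.00 kWh = 1.080×10^7 J; m = 325 lb = 147.4 kg.
v = 382.8 m/s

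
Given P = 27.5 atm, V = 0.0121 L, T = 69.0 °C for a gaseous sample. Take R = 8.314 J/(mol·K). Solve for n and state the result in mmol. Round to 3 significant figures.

Rearranging PV = nRT for n: n = PV/(RT).
P = 27.5 atm = 2.786×10^6 Pa; V = 0.0121 L = 1.210×10^-5 m³; T = 69.0 °C = 342.1 K; R = 8.314 J/(mol·K).
n = 0.01185 mol
0.01185 mol × (1 mmol / 0.001000 mol) = 11.85 mmol

11.9 mmol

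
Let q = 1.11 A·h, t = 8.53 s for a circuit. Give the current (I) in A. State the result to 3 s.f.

468 A

Rearranging q = I·t for I: I = q/t.
q = 1.11 A·h = 3996 C; t = 8.53 s.
I = 468.5 A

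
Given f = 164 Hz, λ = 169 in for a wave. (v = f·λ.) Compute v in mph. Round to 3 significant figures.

Directly: v = fλ.
f = 164 Hz; λ = 169 in = 4.293 m.
v = 704.0 m/s
704.0 m/s × (1 mph / 0.4470 m/s) = 1575 mph

1570 mph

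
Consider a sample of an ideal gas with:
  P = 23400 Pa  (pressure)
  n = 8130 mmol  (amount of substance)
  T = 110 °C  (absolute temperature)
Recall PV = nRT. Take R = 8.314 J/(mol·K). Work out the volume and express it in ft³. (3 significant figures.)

39.1 ft³

Rearranging PV = nRT for V: V = nRT/P.
P = 23400 Pa; n = 8130 mmol = 8.130 mol; T = 110 °C = 383.1 K; R = 8.314 J/(mol·K).
V = 1.107 m³
1.107 m³ × (1 ft³ / 0.02832 m³) = 39.08 ft³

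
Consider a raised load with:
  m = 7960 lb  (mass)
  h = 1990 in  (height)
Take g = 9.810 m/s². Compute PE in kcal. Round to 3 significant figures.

Directly: PE = mgh.
m = 7960 lb = 3611 kg; h = 1990 in = 50.55 m; g = 9.810 m/s².
PE = 1.790×10^6 J
1.790×10^6 J × (1 kcal / 4184 J) = 427.9 kcal

428 kcal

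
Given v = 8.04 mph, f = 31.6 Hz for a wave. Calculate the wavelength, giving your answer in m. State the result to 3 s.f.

Rearranging: λ = v/f.
v = 8.04 mph = 3.594 m/s; f = 31.6 Hz.
λ = 0.1137 m

0.114 m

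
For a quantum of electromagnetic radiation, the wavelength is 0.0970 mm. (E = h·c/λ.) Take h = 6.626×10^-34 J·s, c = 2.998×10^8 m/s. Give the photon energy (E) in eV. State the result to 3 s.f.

Directly: E = hc/λ.
λ = 0.0970 mm = 9.700×10^-5 m; h = 6.626×10^-34 J·s; c = 2.998×10^8 m/s.
E = 2.048×10^-21 J  (the unit combination reduces to kg·m²/s² = J)
2.048×10^-21 J × (1 eV / 1.602×10^-19 J) = 0.01278 eV

0.0128 eV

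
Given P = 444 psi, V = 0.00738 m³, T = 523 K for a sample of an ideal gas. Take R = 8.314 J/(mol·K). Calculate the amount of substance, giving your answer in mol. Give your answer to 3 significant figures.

5.20 mol

From the ideal-gas law: n = PV/(RT).
P = 444 psi = 3.061×10^6 Pa; V = 0.00738 m³; T = 523 K; R = 8.314 J/(mol·K).
n = 5.196 mol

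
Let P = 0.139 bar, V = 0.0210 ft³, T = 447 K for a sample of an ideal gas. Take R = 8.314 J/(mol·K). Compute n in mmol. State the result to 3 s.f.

2.22 mmol

From the ideal-gas law: n = PV/(RT).
P = 0.139 bar = 13900 Pa; V = 0.0210 ft³ = 5.947×10^-4 m³; T = 447 K; R = 8.314 J/(mol·K).
n = 0.002224 mol
0.002224 mol × (1 mmol / 0.001000 mol) = 2.224 mmol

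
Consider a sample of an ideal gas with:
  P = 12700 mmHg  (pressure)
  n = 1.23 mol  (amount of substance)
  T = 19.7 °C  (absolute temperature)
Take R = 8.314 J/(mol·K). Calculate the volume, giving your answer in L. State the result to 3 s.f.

From the ideal-gas law: V = nRT/P.
P = 12700 mmHg = 1.693×10^6 Pa; n = 1.23 mol; T = 19.7 °C = 292.8 K; R = 8.314 J/(mol·K).
V = 0.001769 m³
0.001769 m³ × (1 L / 0.001000 m³) = 1.769 L

1.77 L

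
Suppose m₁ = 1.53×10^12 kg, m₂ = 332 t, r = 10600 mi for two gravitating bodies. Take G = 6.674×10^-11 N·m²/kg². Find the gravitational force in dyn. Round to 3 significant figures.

F is given directly by: F = Gm₁m₂/r².
m₁ = 1.53×10^12 kg; m₂ = 332 t = 3.320×10^5 kg; r = 10600 mi = 1.706×10^7 m; G = 6.674×10^-11 N·m²/kg².
F = 1.165×10^-7 N
1.165×10^-7 N × (1 dyn / 1.000×10^-5 N) = 0.01165 dyn

0.0116 dyn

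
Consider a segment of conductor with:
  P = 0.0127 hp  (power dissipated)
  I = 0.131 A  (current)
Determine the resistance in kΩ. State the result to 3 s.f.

Solving P = I²R for R: R = P/I².
P = 0.0127 hp = 9.470 W; I = 0.131 A.
R = 551.9 Ω
551.9 Ω × (1 kΩ / 1000 Ω) = 0.5519 kΩ

0.552 kΩ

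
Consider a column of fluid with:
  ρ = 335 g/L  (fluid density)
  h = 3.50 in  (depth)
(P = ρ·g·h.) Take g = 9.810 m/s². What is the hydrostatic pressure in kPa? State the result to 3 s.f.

Directly: P = ρgh.
ρ = 335 g/L = 335.0 kg/m³; h = 3.50 in = 0.08890 m; g = 9.810 m/s².
P = 292.2 Pa
292.2 Pa × (1 kPa / 1000 Pa) = 0.2922 kPa

0.292 kPa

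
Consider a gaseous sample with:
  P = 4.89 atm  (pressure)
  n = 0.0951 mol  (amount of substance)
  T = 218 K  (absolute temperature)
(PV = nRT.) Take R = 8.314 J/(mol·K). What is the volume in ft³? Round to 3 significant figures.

From the ideal-gas law: V = nRT/P.
P = 4.89 atm = 4.955×10^5 Pa; n = 0.0951 mol; T = 218 K; R = 8.314 J/(mol·K).
V = 3.479×10^-4 m³
3.479×10^-4 m³ × (1 ft³ / 0.02832 m³) = 0.01229 ft³

0.0123 ft³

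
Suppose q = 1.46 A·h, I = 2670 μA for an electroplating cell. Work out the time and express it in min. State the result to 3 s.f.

32800 min

Rearranging q = I·t for t: t = q/I.
q = 1.46 A·h = 5256 C; I = 2670 μA = 0.002670 A.
t = 1.969×10^6 s
1.969×10^6 s × (1 min / 60.00 s) = 32809 min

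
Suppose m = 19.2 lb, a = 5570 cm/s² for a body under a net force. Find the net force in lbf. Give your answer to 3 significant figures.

Directly: F = m·a.
m = 19.2 lb = 8.709 kg; a = 5570 cm/s² = 55.70 m/s².
F = 485.1 N
485.1 N × (1 lbf / 4.448 N) = 109.1 lbf

109 lbf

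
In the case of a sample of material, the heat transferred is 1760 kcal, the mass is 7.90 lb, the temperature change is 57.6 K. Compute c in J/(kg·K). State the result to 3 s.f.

Rearranging Q = m·c·ΔT for c: c = Q/(m·ΔT).
Q = 1760 kcal = 7.364×10^6 J; m = 7.90 lb = 3.583 kg; ΔT = 57.6 K.
c = 35677 J/(kg·K)

35700 J/(kg·K)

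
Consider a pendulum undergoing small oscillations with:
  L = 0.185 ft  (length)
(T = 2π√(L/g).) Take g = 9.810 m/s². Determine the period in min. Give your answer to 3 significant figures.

0.00794 min

T is given directly by: T = 2π√(L/g).
L = 0.185 ft = 0.05639 m; g = 9.810 m/s².
T = 0.4764 s
0.4764 s × (1 min / 60.00 s) = 0.007939 min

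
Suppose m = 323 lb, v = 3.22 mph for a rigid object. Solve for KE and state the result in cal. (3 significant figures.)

Directly: KE = ½mv².
m = 323 lb = 146.5 kg; v = 3.22 mph = 1.439 m/s.
KE = 151.8 J
151.8 J × (1 cal / 4.184 J) = 36.28 cal

36.3 cal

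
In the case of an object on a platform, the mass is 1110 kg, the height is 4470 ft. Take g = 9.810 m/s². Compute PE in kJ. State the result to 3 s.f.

14800 kJ

PE is given directly by: PE = mgh.
m = 1110 kg; h = 4470 ft = 1362 m; g = 9.810 m/s².
PE = 1.484×10^7 J  (the unit combination reduces to kg·m²/s² = J)
1.484×10^7 J × (1 kJ / 1000 J) = 14836 kJ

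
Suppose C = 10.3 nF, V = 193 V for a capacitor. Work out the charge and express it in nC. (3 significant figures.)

1990 nC

Rearranging: Q = CV.
C = 10.3 nF = 1.030×10^-8 F; V = 193 V.
Q = 1.988×10^-6 C
1.988×10^-6 C × (1 nC / 1.000×10^-9 C) = 1988 nC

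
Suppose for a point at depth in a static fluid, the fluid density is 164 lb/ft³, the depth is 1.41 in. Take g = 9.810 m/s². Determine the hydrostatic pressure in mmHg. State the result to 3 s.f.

P is given directly by: P = ρgh.
ρ = 164 lb/ft³ = 2627 kg/m³; h = 1.41 in = 0.03581 m; g = 9.810 m/s².
P = 923.0 Pa
923.0 Pa × (1 mmHg / 133.3 Pa) = 6.923 mmHg

6.92 mmHg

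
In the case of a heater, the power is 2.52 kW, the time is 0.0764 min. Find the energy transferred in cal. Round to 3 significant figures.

2760 cal

Rearranging P = W/t for W: W = P·t.
P = 2.52 kW = 2520 W; t = 0.0764 min = 4.584 s.
W = 11552 J  (the unit combination reduces to kg·m²/s² = J)
11552 J × (1 cal / 4.184 J) = 2761 cal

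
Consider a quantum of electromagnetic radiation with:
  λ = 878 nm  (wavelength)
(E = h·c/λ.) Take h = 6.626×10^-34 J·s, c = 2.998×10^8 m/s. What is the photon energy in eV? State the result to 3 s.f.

E is given directly by: E = hc/λ.
λ = 878 nm = 8.780×10^-7 m; h = 6.626×10^-34 J·s; c = 2.998×10^8 m/s.
E = 2.262×10^-19 J  (the unit combination reduces to kg·m²/s² = J)
2.262×10^-19 J × (1 eV / 1.602×10^-19 J) = 1.412 eV

1.41 eV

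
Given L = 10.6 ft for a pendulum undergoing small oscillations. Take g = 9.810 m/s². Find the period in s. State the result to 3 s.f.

3.61 s

Directly: T = 2π√(L/g).
L = 10.6 ft = 3.231 m; g = 9.810 m/s².
T = 3.606 s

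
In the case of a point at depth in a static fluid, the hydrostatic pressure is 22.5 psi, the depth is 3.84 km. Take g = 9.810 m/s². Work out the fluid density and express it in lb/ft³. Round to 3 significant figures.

Rearranging P = ρ·g·h for ρ: ρ = P/(g·h).
P = 22.5 psi = 1.551×10^5 Pa; h = 3.84 km = 3840 m; g = 9.810 m/s².
ρ = 4.118 kg/m³
4.118 kg/m³ × (1 lb/ft³ / 16.02 kg/m³) = 0.2571 lb/ft³

0.257 lb/ft³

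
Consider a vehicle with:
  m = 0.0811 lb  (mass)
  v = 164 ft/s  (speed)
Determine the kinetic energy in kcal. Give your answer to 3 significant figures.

0.0110 kcal

KE is given directly by: KE = ½mv².
m = 0.0811 lb = 0.03679 kg; v = 164 ft/s = 49.99 m/s.
KE = 45.96 J
45.96 J × (1 kcal / 4184 J) = 0.01098 kcal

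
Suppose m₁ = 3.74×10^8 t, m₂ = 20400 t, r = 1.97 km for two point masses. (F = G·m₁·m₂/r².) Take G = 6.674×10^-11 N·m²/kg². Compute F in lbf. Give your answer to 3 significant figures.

From Newton's law of gravitation: F = Gm₁m₂/r².
m₁ = 3.74×10^8 t = 3.740×10^11 kg; m₂ = 20400 t = 2.040×10^7 kg; r = 1.97 km = 1970 m; G = 6.674×10^-11 N·m²/kg².
F = 131.2 N
131.2 N × (1 lbf / 4.448 N) = 29.50 lbf

29.5 lbf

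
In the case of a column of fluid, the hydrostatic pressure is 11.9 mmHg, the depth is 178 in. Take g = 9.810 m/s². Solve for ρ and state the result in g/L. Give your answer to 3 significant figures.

Rearranging P = ρ·g·h for ρ: ρ = P/(g·h).
P = 11.9 mmHg = 1587 Pa; h = 178 in = 4.521 m; g = 9.810 m/s².
ρ = 35.77 kg/m³
Since 1 g/L = 1 kg/m³, 35.77 g/L.

35.8 g/L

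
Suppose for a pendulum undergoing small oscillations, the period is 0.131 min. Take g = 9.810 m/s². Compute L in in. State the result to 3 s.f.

Rearranging: L = g·(T/2π)².
T = 0.131 min = 7.860 s; g = 9.810 m/s².
L = 15.35 m
15.35 m × (1 in / 0.02540 m) = 604.4 in

604 in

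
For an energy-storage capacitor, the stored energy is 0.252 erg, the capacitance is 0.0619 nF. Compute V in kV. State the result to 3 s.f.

0.0285 kV

Rearranging E = ½C·V² for V: V = √(2E/C).
E = 0.252 erg = 2.520×10^-8 J; C = 0.0619 nF = 6.190×10^-11 F.
V = 28.53 V
28.53 V × (1 kV / 1000 V) = 0.02853 kV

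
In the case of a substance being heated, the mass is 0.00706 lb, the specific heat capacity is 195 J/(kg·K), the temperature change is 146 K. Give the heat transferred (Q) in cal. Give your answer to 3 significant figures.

21.8 cal

Directly: Q = mcΔT.
m = 0.00706 lb = 0.003202 kg; c = 195 J/(kg·K); ΔT = 146 K.
Q = 91.17 J
91.17 J × (1 cal / 4.184 J) = 21.79 cal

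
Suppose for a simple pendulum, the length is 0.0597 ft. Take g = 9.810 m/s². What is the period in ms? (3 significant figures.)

271 ms

T is given directly by: T = 2π√(L/g).
L = 0.0597 ft = 0.01820 m; g = 9.810 m/s².
T = 0.2706 s
0.2706 s × (1 ms / 0.001000 s) = 270.6 ms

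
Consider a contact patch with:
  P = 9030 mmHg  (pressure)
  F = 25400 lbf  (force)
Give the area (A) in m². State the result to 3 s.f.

Rearranging P = F/A for A: A = F/P.
P = 9030 mmHg = 1.204×10^6 Pa; F = 25400 lbf = 1.130×10^5 N.
A = 0.09385 m²

0.0938 m²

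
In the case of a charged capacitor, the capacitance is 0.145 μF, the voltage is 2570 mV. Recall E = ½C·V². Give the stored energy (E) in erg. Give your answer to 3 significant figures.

4.79 erg

E is given directly by: E = ½CV².
C = 0.145 μF = 1.450×10^-7 F; V = 2570 mV = 2.570 V.
E = 4.789×10^-7 J  (the unit combination reduces to kg·m²/s² = J)
4.789×10^-7 J × (1 erg / 1.000×10^-7 J) = 4.789 erg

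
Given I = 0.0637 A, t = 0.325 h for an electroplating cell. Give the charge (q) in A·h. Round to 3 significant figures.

q is given directly by: q = It.
I = 0.0637 A; t = 0.325 h = 1170 s.
q = 74.53 C  (the unit combination reduces to A·s = C)
74.53 C × (1 A·h / 3600 C) = 0.02070 A·h

0.0207 A·h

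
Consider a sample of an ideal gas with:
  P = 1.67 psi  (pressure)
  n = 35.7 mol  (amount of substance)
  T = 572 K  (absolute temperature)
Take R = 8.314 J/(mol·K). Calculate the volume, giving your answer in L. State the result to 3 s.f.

From the ideal-gas law: V = nRT/P.
P = 1.67 psi = 11514 Pa; n = 35.7 mol; T = 572 K; R = 8.314 J/(mol·K).
V = 14.74 m³
14.74 m³ × (1 L / 0.001000 m³) = 14745 L

14700 L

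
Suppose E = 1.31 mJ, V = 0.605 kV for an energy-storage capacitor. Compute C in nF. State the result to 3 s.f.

Rearranging E = ½C·V² for C: C = 2E/V².
E = 1.31 mJ = 0.001310 J; V = 0.605 kV = 605.0 V.
C = 7.158×10^-9 F
7.158×10^-9 F × (1 nF / 1.000×10^-9 F) = 7.158 nF

7.16 nF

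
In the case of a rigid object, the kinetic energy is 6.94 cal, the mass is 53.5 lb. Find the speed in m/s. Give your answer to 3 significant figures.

Rearranging: v = √(2·KE/m).
KE = 6.94 cal = 29.04 J; m = 53.5 lb = 24.27 kg.
v = 1.547 m/s

1.55 m/s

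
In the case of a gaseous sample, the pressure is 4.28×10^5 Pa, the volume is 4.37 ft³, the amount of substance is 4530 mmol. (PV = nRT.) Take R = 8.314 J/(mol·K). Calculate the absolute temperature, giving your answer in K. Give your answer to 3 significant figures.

1410 K

From the ideal-gas law: T = PV/(nR).
P = 4.28×10^5 Pa; V = 4.37 ft³ = 0.1237 m³; n = 4530 mmol = 4.530 mol; R = 8.314 J/(mol·K).
T = 1406 K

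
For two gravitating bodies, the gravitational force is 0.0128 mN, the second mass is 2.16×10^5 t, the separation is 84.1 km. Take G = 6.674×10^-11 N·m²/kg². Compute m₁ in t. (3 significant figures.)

From Newton's law of gravitation: m₁ = F·r²/(G·m₂).
F = 0.0128 mN = 1.280×10^-5 N; m₂ = 2.16×10^5 t = 2.160×10^8 kg; r = 84.1 km = 84100 m; G = 6.674×10^-11 N·m²/kg².
m₁ = 6.280×10^6 kg
6.280×10^6 kg × (1 t / 1000 kg) = 6280 t

6280 t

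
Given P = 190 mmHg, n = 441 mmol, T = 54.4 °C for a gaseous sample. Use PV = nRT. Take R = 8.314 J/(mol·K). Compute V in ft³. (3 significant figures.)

1.67 ft³

From the ideal-gas law: V = nRT/P.
P = 190 mmHg = 25331 Pa; n = 441 mmol = 0.4410 mol; T = 54.4 °C = 327.5 K; R = 8.314 J/(mol·K).
V = 0.04741 m³
0.04741 m³ × (1 ft³ / 0.02832 m³) = 1.674 ft³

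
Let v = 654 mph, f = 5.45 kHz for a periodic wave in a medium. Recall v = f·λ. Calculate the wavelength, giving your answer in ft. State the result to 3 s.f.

0.176 ft

Solving v = f·λ for λ: λ = v/f.
v = 654 mph = 292.4 m/s; f = 5.45 kHz = 5450 Hz.
λ = 0.05364 m
0.05364 m × (1 ft / 0.3048 m) = 0.1760 ft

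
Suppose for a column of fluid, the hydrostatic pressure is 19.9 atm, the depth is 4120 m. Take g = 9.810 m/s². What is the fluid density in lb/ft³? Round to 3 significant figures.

Solving P = ρ·g·h for ρ: ρ = P/(g·h).
P = 19.9 atm = 2.016×10^6 Pa; h = 4120 m; g = 9.810 m/s².
ρ = 49.89 kg/m³
49.89 kg/m³ × (1 lb/ft³ / 16.02 kg/m³) = 3.114 lb/ft³

3.11 lb/ft³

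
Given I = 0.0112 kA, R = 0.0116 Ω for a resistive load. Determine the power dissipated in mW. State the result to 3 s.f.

1460 mW

P is given directly by: P = I²R.
I = 0.0112 kA = 11.20 A; R = 0.0116 Ω.
P = 1.455 W
1.455 W × (1 mW / 0.001000 W) = 1455 mW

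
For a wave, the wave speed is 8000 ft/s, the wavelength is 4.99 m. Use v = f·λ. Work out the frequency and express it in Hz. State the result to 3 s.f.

489 Hz

Rearranging: f = v/λ.
v = 8000 ft/s = 2438 m/s; λ = 4.99 m.
f = 488.7 Hz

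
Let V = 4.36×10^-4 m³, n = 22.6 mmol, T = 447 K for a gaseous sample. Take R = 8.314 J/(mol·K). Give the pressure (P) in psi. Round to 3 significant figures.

27.9 psi

From the ideal-gas law: P = nRT/V.
V = 4.36×10^-4 m³; n = 22.6 mmol = 0.02260 mol; T = 447 K; R = 8.314 J/(mol·K).
P = 1.926×10^5 Pa
1.926×10^5 Pa × (1 psi / 6895 Pa) = 27.94 psi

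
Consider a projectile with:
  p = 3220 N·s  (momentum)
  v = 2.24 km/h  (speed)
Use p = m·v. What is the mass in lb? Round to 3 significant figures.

Rearranging p = m·v for m: m = p/v.
p = 3220 N·s = 3220 kg·m/s; v = 2.24 km/h = 0.6222 m/s.
m = 5175 kg
5175 kg × (1 lb / 0.4536 kg) = 11409 lb

11400 lb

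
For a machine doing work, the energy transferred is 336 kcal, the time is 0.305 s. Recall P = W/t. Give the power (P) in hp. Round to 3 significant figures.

Directly: P = W/t.
W = 336 kcal = 1.406×10^6 J; t = 0.305 s.
P = 4.609×10^6 W
4.609×10^6 W × (1 hp / 745.7 W) = 6181 hp

6180 hp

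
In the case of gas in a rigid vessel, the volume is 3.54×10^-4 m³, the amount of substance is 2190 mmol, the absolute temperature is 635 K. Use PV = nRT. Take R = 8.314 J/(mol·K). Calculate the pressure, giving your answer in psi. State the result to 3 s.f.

4740 psi

Directly: P = nRT/V.
V = 3.54×10^-4 m³; n = 2190 mmol = 2.190 mol; T = 635 K; R = 8.314 J/(mol·K).
P = 3.266×10^7 Pa  (the unit combination reduces to kg/(m·s²) = Pa)
3.266×10^7 Pa × (1 psi / 6895 Pa) = 4737 psi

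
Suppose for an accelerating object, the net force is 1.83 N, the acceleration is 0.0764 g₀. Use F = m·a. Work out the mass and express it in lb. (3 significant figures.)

5.38 lb

From Newton's second law: m = F/a.
F = 1.83 N; a = 0.0764 g₀ = 0.7492 m/s².
m = 2.443 kg
2.443 kg × (1 lb / 0.4536 kg) = 5.385 lb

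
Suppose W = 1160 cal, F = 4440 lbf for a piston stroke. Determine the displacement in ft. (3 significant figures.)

Rearranging: d = W/F.
W = 1160 cal = 4853 J; F = 4440 lbf = 19750 N.
d = 0.2457 m
0.2457 m × (1 ft / 0.3048 m) = 0.8062 ft

0.806 ft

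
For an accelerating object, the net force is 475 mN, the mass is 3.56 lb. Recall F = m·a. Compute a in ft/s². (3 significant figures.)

Solving F = m·a for a: a = F/m.
F = 475 mN = 0.4750 N; m = 3.56 lb = 1.615 kg.
a = 0.2942 m/s²
0.2942 m/s² × (1 ft/s² / 0.3048 m/s²) = 0.9651 ft/s²

0.965 ft/s²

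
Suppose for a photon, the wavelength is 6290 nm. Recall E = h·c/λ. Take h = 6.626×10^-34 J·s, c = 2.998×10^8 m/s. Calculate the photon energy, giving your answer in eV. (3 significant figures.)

Directly: E = hc/λ.
λ = 6290 nm = 6.290×10^-6 m; h = 6.626×10^-34 J·s; c = 2.998×10^8 m/s.
E = 3.158×10^-20 J  (the unit combination reduces to kg·m²/s² = J)
3.158×10^-20 J × (1 eV / 1.602×10^-19 J) = 0.1971 eV

0.197 eV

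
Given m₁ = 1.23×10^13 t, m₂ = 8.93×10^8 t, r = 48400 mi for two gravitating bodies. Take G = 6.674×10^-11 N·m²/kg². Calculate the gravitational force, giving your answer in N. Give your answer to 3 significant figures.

121 N

From Newton's law of gravitation: F = Gm₁m₂/r².
m₁ = 1.23×10^13 t = 1.230×10^16 kg; m₂ = 8.93×10^8 t = 8.930×10^11 kg; r = 48400 mi = 7.789×10^7 m; G = 6.674×10^-11 N·m²/kg².
F = 120.8 N  (the unit combination reduces to kg·m/s² = N)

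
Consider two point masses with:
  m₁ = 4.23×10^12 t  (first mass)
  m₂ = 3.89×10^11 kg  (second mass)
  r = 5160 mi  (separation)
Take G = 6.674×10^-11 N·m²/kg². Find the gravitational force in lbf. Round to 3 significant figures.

358 lbf

Directly: F = Gm₁m₂/r².
m₁ = 4.23×10^12 t = 4.230×10^15 kg; m₂ = 3.89×10^11 kg; r = 5160 mi = 8.304×10^6 m; G = 6.674×10^-11 N·m²/kg².
F = 1592 N
1592 N × (1 lbf / 4.448 N) = 358.0 lbf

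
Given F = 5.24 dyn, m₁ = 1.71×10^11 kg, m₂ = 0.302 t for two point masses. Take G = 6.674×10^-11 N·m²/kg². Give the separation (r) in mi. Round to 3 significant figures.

Rearranging: r = √(G·m₁m₂/F).
F = 5.24 dyn = 5.240×10^-5 N; m₁ = 1.71×10^11 kg; m₂ = 0.302 t = 302.0 kg; G = 6.674×10^-11 N·m²/kg².
r = 8110 m
8110 m × (1 mi / 1609 m) = 5.039 mi

5.04 mi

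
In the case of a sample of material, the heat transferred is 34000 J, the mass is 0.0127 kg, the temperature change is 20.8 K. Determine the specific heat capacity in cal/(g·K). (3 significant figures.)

Solving Q = m·c·ΔT for c: c = Q/(m·ΔT).
Q = 34000 J; m = 0.0127 kg; ΔT = 20.8 K.
c = 1.287×10^5 J/(kg·K)
1.287×10^5 J/(kg·K) × (1 cal/(g·K) / 4184 J/(kg·K)) = 30.76 cal/(g·K)

30.8 cal/(g·K)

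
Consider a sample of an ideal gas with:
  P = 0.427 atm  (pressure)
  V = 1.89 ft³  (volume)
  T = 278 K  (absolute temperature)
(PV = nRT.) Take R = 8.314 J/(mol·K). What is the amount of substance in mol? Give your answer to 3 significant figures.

1.00 mol

From the ideal-gas law: n = PV/(RT).
P = 0.427 atm = 43266 Pa; V = 1.89 ft³ = 0.05352 m³; T = 278 K; R = 8.314 J/(mol·K).
n = 1.002 mol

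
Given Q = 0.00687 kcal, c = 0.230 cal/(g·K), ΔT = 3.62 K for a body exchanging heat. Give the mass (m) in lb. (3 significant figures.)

Solving Q = m·c·ΔT for m: m = Q/(c·ΔT).
Q = 0.00687 kcal = 28.74 J; c = 0.230 cal/(g·K) = 962.3 J/(kg·K); ΔT = 3.62 K.
m = 0.008251 kg
0.008251 kg × (1 lb / 0.4536 kg) = 0.01819 lb

0.0182 lb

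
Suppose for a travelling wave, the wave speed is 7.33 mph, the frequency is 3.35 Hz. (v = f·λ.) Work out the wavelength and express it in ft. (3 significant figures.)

Rearranging v = f·λ for λ: λ = v/f.
v = 7.33 mph = 3.277 m/s; f = 3.35 Hz.
λ = 0.9782 m
0.9782 m × (1 ft / 0.3048 m) = 3.209 ft

3.21 ft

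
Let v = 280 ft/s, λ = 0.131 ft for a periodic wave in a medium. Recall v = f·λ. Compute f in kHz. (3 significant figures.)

Rearranging: f = v/λ.
v = 280 ft/s = 85.34 m/s; λ = 0.131 ft = 0.03993 m.
f = 2137 Hz
2137 Hz × (1 kHz / 1000 Hz) = 2.137 kHz

2.14 kHz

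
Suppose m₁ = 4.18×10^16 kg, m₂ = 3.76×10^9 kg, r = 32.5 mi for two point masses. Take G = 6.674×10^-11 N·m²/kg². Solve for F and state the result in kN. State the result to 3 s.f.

3830 kN

From Newton's law of gravitation: F = Gm₁m₂/r².
m₁ = 4.18×10^16 kg; m₂ = 3.76×10^9 kg; r = 32.5 mi = 52304 m; G = 6.674×10^-11 N·m²/kg².
F = 3.834×10^6 N  (the unit combination reduces to kg·m/s² = N)
3.834×10^6 N × (1 kN / 1000 N) = 3834 kN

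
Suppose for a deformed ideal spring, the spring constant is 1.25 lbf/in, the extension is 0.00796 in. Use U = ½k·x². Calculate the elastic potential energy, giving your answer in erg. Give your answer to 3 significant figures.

U is given directly by: U = ½kx².
k = 1.25 lbf/in = 218.9 N/m; x = 0.00796 in = 2.022×10^-4 m.
U = 4.474×10^-6 J
4.474×10^-6 J × (1 erg / 1.000×10^-7 J) = 44.74 erg

44.7 erg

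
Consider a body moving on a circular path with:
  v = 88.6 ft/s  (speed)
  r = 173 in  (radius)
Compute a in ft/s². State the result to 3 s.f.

545 ft/s²

Directly: a = v²/r.
v = 88.6 ft/s = 27.01 m/s; r = 173 in = 4.394 m.
a = 166.0 m/s²
166.0 m/s² × (1 ft/s² / 0.3048 m/s²) = 544.5 ft/s²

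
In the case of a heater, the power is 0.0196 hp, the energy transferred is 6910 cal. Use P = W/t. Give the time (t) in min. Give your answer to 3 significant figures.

33.0 min

Rearranging P = W/t for t: t = W/P.
P = 0.0196 hp = 14.62 W; W = 6910 cal = 28911 J.
t = 1978 s
1978 s × (1 min / 60.00 s) = 32.97 min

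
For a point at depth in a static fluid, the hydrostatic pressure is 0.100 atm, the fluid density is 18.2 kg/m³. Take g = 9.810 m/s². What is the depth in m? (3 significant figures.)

Rearranging: h = P/(ρ·g).
P = 0.100 atm = 10132 Pa; ρ = 18.2 kg/m³; g = 9.810 m/s².
h = 56.75 m

56.8 m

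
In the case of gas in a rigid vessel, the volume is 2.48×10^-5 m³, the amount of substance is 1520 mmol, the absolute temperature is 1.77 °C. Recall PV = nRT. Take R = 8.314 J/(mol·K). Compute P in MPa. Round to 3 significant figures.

140 MPa

P is given directly by: P = nRT/V.
V = 2.48×10^-5 m³; n = 1520 mmol = 1.520 mol; T = 1.77 °C = 274.9 K; R = 8.314 J/(mol·K).
P = 1.401×10^8 Pa
1.401×10^8 Pa × (1 MPa / 1.000×10^6 Pa) = 140.1 MPa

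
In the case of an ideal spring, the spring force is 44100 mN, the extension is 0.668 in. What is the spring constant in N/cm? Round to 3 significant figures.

26.0 N/cm

From Hooke's law: k = F/x.
F = 44100 mN = 44.10 N; x = 0.668 in = 0.01697 m.
k = 2599 N/m
2599 N/m × (1 N/cm / 100.0 N/m) = 25.99 N/cm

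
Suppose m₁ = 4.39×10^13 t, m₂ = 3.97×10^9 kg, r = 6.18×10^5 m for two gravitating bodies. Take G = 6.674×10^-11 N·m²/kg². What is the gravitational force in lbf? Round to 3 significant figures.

From Newton's law of gravitation: F = Gm₁m₂/r².
m₁ = 4.39×10^13 t = 4.390×10^16 kg; m₂ = 3.97×10^9 kg; r = 6.18×10^5 m; G = 6.674×10^-11 N·m²/kg².
F = 30455 N
30455 N × (1 lbf / 4.448 N) = 6847 lbf

6850 lbf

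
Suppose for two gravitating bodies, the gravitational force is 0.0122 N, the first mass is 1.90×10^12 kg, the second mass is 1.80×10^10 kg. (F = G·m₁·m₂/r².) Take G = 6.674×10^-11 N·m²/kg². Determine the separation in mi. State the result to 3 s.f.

8500 mi

From Newton's law of gravitation: r = √(G·m₁m₂/F).
F = 0.0122 N; m₁ = 1.90×10^12 kg; m₂ = 1.80×10^10 kg; G = 6.674×10^-11 N·m²/kg².
r = 1.368×10^7 m
1.368×10^7 m × (1 mi / 1609 m) = 8499 mi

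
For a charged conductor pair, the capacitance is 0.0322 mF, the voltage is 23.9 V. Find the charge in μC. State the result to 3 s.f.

Rearranging: Q = CV.
C = 0.0322 mF = 3.220×10^-5 F; V = 23.9 V.
Q = 7.696×10^-4 C
7.696×10^-4 C × (1 μC / 1.000×10^-6 C) = 769.6 μC

770 μC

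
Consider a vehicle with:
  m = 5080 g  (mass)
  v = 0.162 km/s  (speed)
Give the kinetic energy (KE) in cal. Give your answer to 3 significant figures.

15900 cal

Directly: KE = ½mv².
m = 5080 g = 5.080 kg; v = 0.162 km/s = 162.0 m/s.
KE = 66660 J  (the unit combination reduces to kg·m²/s² = J)
66660 J × (1 cal / 4.184 J) = 15932 cal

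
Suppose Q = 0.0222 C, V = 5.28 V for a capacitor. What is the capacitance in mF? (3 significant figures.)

Directly: C = Q/V.
Q = 0.0222 C; V = 5.28 V.
C = 0.004205 F
0.004205 F × (1 mF / 0.001000 F) = 4.205 mF

4.20 mF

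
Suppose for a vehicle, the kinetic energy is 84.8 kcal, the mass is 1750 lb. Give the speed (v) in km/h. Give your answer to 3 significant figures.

108 km/h

Solving KE = ½mv² for v: v = √(2·KE/m).
KE = 84.8 kcal = 3.548×10^5 J; m = 1750 lb = 793.8 kg.
v = 29.90 m/s
29.90 m/s × (1 km/h / 0.2778 m/s) = 107.6 km/h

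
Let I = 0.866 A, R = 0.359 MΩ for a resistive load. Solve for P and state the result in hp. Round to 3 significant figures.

Directly: P = I²R.
I = 0.866 A; R = 0.359 MΩ = 3.590×10^5 Ω.
P = 2.692×10^5 W  (the unit combination reduces to kg·m²/s³ = W)
2.692×10^5 W × (1 hp / 745.7 W) = 361.0 hp

361 hp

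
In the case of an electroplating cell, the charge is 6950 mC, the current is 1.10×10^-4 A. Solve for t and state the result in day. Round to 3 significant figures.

0.731 day

Rearranging: t = q/I.
q = 6950 mC = 6.950 C; I = 1.10×10^-4 A.
t = 63182 s
63182 s × (1 day / 86400 s) = 0.7313 day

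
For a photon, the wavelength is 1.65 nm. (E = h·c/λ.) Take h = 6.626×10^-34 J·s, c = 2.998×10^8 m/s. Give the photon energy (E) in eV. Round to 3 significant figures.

751 eV

Directly: E = hc/λ.
λ = 1.65 nm = 1.650×10^-9 m; h = 6.626×10^-34 J·s; c = 2.998×10^8 m/s.
E = 1.204×10^-16 J
1.204×10^-16 J × (1 eV / 1.602×10^-19 J) = 751.4 eV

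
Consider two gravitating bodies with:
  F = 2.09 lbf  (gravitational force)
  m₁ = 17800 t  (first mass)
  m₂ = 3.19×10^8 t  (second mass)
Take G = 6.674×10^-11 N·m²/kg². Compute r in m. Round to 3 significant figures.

From Newton's law of gravitation: r = √(G·m₁m₂/F).
F = 2.09 lbf = 9.297 N; m₁ = 17800 t = 1.780×10^7 kg; m₂ = 3.19×10^8 t = 3.190×10^11 kg; G = 6.674×10^-11 N·m²/kg².
r = 6385 m

6380 m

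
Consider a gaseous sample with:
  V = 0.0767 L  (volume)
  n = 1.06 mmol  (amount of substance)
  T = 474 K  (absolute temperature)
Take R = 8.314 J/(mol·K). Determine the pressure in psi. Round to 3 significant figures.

7.90 psi

From the ideal-gas law: P = nRT/V.
V = 0.0767 L = 7.670×10^-5 m³; n = 1.06 mmol = 0.001060 mol; T = 474 K; R = 8.314 J/(mol·K).
P = 54463 Pa  (the unit combination reduces to kg/(m·s²) = Pa)
54463 Pa × (1 psi / 6895 Pa) = 7.899 psi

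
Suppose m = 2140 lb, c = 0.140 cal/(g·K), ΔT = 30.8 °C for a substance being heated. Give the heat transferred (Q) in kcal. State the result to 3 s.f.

4190 kcal

Directly: Q = mcΔT.
m = 2140 lb = 970.7 kg; c = 0.140 cal/(g·K) = 585.8 J/(kg·K); ΔT = 30.8 °C = 30.80 K.
Q = 1.751×10^7 J
1.751×10^7 J × (1 kcal / 4184 J) = 4186 kcal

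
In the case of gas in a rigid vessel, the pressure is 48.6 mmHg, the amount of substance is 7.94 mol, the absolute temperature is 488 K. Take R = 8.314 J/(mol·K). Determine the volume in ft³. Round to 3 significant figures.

From the ideal-gas law: V = nRT/P.
P = 48.6 mmHg = 6479 Pa; n = 7.94 mol; T = 488 K; R = 8.314 J/(mol·K).
V = 4.972 m³
4.972 m³ × (1 ft³ / 0.02832 m³) = 175.6 ft³

176 ft³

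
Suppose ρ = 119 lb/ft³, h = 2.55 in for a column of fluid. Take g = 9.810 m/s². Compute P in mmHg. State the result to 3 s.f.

9.08 mmHg

Directly: P = ρgh.
ρ = 119 lb/ft³ = 1906 kg/m³; h = 2.55 in = 0.06477 m; g = 9.810 m/s².
P = 1211 Pa
1211 Pa × (1 mmHg / 133.3 Pa) = 9.085 mmHg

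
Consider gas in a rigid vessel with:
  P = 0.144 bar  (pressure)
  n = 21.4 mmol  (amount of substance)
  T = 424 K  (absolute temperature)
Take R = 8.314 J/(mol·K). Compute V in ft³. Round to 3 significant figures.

From the ideal-gas law: V = nRT/P.
P = 0.144 bar = 14400 Pa; n = 21.4 mmol = 0.02140 mol; T = 424 K; R = 8.314 J/(mol·K).
V = 0.005239 m³
0.005239 m³ × (1 ft³ / 0.02832 m³) = 0.1850 ft³

0.185 ft³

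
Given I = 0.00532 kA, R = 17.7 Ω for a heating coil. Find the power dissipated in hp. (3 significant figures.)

0.672 hp

Directly: P = I²R.
I = 0.00532 kA = 5.320 A; R = 17.7 Ω.
P = 501.0 W
501.0 W × (1 hp / 745.7 W) = 0.6718 hp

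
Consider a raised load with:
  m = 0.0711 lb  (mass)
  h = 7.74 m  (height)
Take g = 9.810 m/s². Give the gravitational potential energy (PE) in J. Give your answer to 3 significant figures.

2.45 J

Directly: PE = mgh.
m = 0.0711 lb = 0.03225 kg; h = 7.74 m; g = 9.810 m/s².
PE = 2.449 J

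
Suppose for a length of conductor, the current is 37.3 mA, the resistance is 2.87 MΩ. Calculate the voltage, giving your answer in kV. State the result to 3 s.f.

107 kV

From Ohm's law: V = IR.
I = 37.3 mA = 0.03730 A; R = 2.87 MΩ = 2.870×10^6 Ω.
V = 1.071×10^5 V
1.071×10^5 V × (1 kV / 1000 V) = 107.1 kV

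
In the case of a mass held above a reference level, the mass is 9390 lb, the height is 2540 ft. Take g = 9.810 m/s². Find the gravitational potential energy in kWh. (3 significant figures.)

8.99 kWh

PE is given directly by: PE = mgh.
m = 9390 lb = 4259 kg; h = 2540 ft = 774.2 m; g = 9.810 m/s².
PE = 3.235×10^7 J  (the unit combination reduces to kg·m²/s² = J)
3.235×10^7 J × (1 kWh / 3.600×10^6 J) = 8.986 kWh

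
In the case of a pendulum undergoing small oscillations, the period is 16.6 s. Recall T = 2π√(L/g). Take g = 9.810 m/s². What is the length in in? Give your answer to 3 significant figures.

2700 in

Solving T = 2π√(L/g) for L: L = g·(T/2π)².
T = 16.6 s; g = 9.810 m/s².
L = 68.47 m
68.47 m × (1 in / 0.02540 m) = 2696 in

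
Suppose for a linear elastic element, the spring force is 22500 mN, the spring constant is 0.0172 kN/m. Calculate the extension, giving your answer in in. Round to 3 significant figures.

51.5 in

Rearranging: x = F/k.
F = 22500 mN = 22.50 N; k = 0.0172 kN/m = 17.20 N/m.
x = 1.308 m
1.308 m × (1 in / 0.02540 m) = 51.50 in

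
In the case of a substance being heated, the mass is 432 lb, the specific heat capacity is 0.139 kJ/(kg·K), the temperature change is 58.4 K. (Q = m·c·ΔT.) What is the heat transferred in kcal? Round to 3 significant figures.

380 kcal

Directly: Q = mcΔT.
m = 432 lb = 196.0 kg; c = 0.139 kJ/(kg·K) = 139.0 J/(kg·K); ΔT = 58.4 K.
Q = 1.591×10^6 J
1.591×10^6 J × (1 kcal / 4184 J) = 380.2 kcal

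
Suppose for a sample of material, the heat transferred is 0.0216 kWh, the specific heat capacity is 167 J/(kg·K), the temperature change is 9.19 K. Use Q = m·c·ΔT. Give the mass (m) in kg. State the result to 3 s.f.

50.7 kg

Solving Q = m·c·ΔT for m: m = Q/(c·ΔT).
Q = 0.0216 kWh = 77760 J; c = 167 J/(kg·K); ΔT = 9.19 K.
m = 50.67 kg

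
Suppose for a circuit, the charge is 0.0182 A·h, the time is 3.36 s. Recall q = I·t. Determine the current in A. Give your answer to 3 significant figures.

Rearranging: I = q/t.
q = 0.0182 A·h = 65.52 C; t = 3.36 s.
I = 19.50 A

19.5 A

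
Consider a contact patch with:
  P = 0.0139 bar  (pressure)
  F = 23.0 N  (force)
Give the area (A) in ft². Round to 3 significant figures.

0.178 ft²

Rearranging: A = F/P.
P = 0.0139 bar = 1390 Pa; F = 23.0 N.
A = 0.01655 m²
0.01655 m² × (1 ft² / 0.09290 m²) = 0.1781 ft²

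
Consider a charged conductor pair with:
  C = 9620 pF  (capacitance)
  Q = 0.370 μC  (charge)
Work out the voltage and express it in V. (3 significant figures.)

38.5 V

Rearranging: V = Q/C.
C = 9620 pF = 9.620×10^-9 F; Q = 0.370 μC = 3.700×10^-7 C.
V = 38.46 V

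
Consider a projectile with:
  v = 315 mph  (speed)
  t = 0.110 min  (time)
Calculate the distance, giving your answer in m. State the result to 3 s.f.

Rearranging v = d/t for d: d = v·t.
v = 315 mph = 140.8 m/s; t = 0.110 min = 6.600 s.
d = 929.4 m

929 m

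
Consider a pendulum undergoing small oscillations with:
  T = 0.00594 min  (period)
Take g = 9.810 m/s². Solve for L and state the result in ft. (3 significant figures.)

0.104 ft

Rearranging T = 2π√(L/g) for L: L = g·(T/2π)².
T = 0.00594 min = 0.3564 s; g = 9.810 m/s².
L = 0.03156 m
0.03156 m × (1 ft / 0.3048 m) = 0.1036 ft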